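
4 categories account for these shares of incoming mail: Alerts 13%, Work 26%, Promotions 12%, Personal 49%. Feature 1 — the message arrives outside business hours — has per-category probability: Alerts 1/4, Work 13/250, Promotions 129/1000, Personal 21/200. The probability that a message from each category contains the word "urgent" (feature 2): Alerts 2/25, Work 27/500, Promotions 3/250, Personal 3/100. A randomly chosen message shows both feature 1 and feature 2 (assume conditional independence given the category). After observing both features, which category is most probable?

Compute prior × likelihood for every hypothesis:
  Alerts: 0.13 × 0.25 × 0.08 = 0.0026
  Work: 0.26 × 0.052 × 0.054 = 0.00073008
  Promotions: 0.12 × 0.129 × 0.012 = 0.00018576
  Personal: 0.49 × 0.105 × 0.03 = 0.0015435
Normalizing constant = 0.00505934.
Largest term belongs to Alerts, so Alerts is most probable.

Alerts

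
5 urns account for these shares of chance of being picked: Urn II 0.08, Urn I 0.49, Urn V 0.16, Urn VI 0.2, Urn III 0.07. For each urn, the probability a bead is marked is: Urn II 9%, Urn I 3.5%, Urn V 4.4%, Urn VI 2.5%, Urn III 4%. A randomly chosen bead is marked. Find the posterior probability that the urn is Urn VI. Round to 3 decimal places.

0.128

Compute prior × likelihood for every hypothesis:
  Urn II: 0.08 × 0.09 = 0.0072
  Urn I: 0.49 × 0.035 = 0.01715
  Urn V: 0.16 × 0.044 = 0.00704
  Urn VI: 0.2 × 0.025 = 0.005
  Urn III: 0.07 × 0.04 = 0.0028
Total = 0.03919.
P(Urn VI | evidence) = 0.005 / 0.03919 ≈ 0.128.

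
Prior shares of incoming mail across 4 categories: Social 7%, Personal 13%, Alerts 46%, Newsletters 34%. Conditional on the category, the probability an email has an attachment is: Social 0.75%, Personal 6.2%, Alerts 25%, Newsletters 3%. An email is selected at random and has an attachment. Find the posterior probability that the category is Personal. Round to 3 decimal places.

By Bayes' rule, posterior ∝ prior × likelihood:
  Social: 0.07 × 0.0075 = 0.000525
  Personal: 0.13 × 0.062 = 0.00806
  Alerts: 0.46 × 0.25 = 0.115
  Newsletters: 0.34 × 0.03 = 0.0102
Sum = 0.133785.
P(Personal | evidence) = 0.00806 / 0.133785 ≈ 0.060.

0.060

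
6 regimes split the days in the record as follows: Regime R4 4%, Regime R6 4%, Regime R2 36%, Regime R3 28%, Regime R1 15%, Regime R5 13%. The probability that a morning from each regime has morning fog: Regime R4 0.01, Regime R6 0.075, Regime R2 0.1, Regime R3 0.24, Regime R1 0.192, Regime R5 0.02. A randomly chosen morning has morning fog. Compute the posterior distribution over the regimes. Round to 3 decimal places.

Regime R4 0.003, Regime R6 0.022, Regime R2 0.261, Regime R3 0.487, Regime R1 0.209, Regime R5 0.019

Prior × likelihood for each hypothesis:
  Regime R4: 0.04 × 0.01 = 0.0004
  Regime R6: 0.04 × 0.075 = 0.003
  Regime R2: 0.36 × 0.1 = 0.036
  Regime R3: 0.28 × 0.24 = 0.0672
  Regime R1: 0.15 × 0.192 = 0.0288
  Regime R5: 0.13 × 0.02 = 0.0026
Sum = 0.138.
P(Regime R4 | fog) = 0.0004/0.138 ≈ 0.003
P(Regime R6 | fog) = 0.003/0.138 ≈ 0.022
P(Regime R2 | fog) = 0.036/0.138 ≈ 0.261
P(Regime R3 | fog) = 0.0672/0.138 ≈ 0.487
P(Regime R1 | fog) = 0.0288/0.138 ≈ 0.209
P(Regime R5 | fog) = 0.0026/0.138 ≈ 0.019
(Check: 0.003+0.022+0.261+0.487+0.209+0.019 = 1.001.)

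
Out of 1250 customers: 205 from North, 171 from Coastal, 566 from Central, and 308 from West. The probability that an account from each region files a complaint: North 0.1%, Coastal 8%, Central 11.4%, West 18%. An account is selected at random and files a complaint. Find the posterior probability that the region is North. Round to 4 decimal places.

0.0015

Unnormalized posteriors (prior × likelihood):
  North: 0.164 × 0.001 = 0.000164
  Coastal: 0.1368 × 0.08 = 0.010944
  Central: 0.4528 × 0.114 = 0.0516192
  West: 0.2464 × 0.18 = 0.044352
Normalizing constant = 0.1070792.
P(North | evidence) = 0.000164 / 0.1070792 ≈ 0.0015.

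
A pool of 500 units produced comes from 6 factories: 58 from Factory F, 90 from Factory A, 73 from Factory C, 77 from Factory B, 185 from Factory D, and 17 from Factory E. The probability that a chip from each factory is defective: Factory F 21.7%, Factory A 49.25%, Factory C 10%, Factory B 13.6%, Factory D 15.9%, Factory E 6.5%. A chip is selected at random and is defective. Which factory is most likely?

Unnormalized posteriors (prior × likelihood):
  Factory F: 0.116 × 0.217 = 0.025172
  Factory A: 0.18 × 0.4925 = 0.08865
  Factory C: 0.146 × 0.1 = 0.0146
  Factory B: 0.154 × 0.136 = 0.020944
  Factory D: 0.37 × 0.159 = 0.05883
  Factory E: 0.034 × 0.065 = 0.00221
Normalizing constant = 0.210406.
Largest term belongs to Factory A, so Factory A is most probable.

Factory A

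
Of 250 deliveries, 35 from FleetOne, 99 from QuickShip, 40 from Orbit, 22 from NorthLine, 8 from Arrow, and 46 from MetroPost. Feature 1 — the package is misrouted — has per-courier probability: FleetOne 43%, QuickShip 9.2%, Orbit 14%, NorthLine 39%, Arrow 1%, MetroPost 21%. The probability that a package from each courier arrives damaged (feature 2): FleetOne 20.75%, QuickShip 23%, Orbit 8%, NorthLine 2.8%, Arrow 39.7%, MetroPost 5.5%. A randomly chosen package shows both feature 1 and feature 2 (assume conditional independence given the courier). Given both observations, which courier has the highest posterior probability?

Prior × likelihood for each hypothesis:
  FleetOne: 0.14 × 0.43 × 0.2075 = 0.0124915
  QuickShip: 0.396 × 0.092 × 0.23 = 0.00837936
  Orbit: 0.16 × 0.14 × 0.08 = 0.001792
  NorthLine: 0.088 × 0.39 × 0.028 = 0.00096096
  Arrow: 0.032 × 0.01 × 0.397 = 0.00012704
  MetroPost: 0.184 × 0.21 × 0.055 = 0.0021252
Normalizing constant = 0.02587606.
Largest term belongs to FleetOne, so FleetOne is most probable.

FleetOne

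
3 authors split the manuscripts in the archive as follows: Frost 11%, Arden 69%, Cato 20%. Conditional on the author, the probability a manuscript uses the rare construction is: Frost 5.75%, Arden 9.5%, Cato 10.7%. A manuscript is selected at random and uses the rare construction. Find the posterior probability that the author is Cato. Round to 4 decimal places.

Unnormalized posteriors (prior × likelihood):
  Frost: 0.11 × 0.0575 = 0.006325
  Arden: 0.69 × 0.095 = 0.06555
  Cato: 0.2 × 0.107 = 0.0214
Total = 0.093275.
P(Cato | evidence) = 0.0214 / 0.093275 ≈ 0.2294.

0.2294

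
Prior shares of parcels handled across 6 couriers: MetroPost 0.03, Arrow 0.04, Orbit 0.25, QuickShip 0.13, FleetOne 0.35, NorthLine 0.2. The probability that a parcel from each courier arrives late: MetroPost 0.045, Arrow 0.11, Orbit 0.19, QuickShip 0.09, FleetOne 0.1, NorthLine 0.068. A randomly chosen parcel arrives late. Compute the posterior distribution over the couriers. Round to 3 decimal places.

Compute prior × likelihood for every hypothesis:
  MetroPost: 0.03 × 0.045 = 0.00135
  Arrow: 0.04 × 0.11 = 0.0044
  Orbit: 0.25 × 0.19 = 0.0475
  QuickShip: 0.13 × 0.09 = 0.0117
  FleetOne: 0.35 × 0.1 = 0.035
  NorthLine: 0.2 × 0.068 = 0.0136
Sum = 0.11355.
P(MetroPost | late) = 0.00135/0.11355 ≈ 0.012
P(Arrow | late) = 0.0044/0.11355 ≈ 0.039
P(Orbit | late) = 0.0475/0.11355 ≈ 0.418
P(QuickShip | late) = 0.0117/0.11355 ≈ 0.103
P(FleetOne | late) = 0.035/0.11355 ≈ 0.308
P(NorthLine | late) = 0.0136/0.11355 ≈ 0.120

MetroPost 0.012, Arrow 0.039, Orbit 0.418, QuickShip 0.103, FleetOne 0.308, NorthLine 0.120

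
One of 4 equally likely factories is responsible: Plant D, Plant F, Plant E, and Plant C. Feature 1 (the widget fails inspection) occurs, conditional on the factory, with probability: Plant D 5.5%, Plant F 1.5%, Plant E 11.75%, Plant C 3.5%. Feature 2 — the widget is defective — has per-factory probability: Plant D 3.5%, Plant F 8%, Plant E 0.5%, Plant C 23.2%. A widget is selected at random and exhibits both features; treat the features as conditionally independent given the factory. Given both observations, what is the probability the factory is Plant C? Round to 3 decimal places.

With a uniform prior (1/4 each), posterior ∝ likelihood:
  Plant D: 0.055 × 0.035 = 0.001925
  Plant F: 0.015 × 0.08 = 0.0012
  Plant E: 0.1175 × 0.005 = 0.0005875
  Plant C: 0.035 × 0.232 = 0.00812
Sum = 0.0118325.
P(Plant C | evidence) = 0.00812 / 0.0118325 ≈ 0.686.

0.686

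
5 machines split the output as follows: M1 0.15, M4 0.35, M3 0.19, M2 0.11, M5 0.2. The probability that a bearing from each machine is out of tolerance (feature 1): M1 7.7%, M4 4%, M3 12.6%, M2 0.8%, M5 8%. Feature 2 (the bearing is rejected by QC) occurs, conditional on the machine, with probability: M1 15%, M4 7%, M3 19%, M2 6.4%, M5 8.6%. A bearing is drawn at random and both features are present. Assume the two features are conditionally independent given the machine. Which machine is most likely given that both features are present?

M3

By Bayes' rule, posterior ∝ prior × likelihood:
  M1: 0.15 × 0.077 × 0.15 = 0.0017325
  M4: 0.35 × 0.04 × 0.07 = 0.00098
  M3: 0.19 × 0.126 × 0.19 = 0.0045486
  M2: 0.11 × 0.008 × 0.064 = 0.00005632
  M5: 0.2 × 0.08 × 0.086 = 0.001376
Normalizing constant = 0.00869342.
Largest term belongs to M3, so M3 is most probable.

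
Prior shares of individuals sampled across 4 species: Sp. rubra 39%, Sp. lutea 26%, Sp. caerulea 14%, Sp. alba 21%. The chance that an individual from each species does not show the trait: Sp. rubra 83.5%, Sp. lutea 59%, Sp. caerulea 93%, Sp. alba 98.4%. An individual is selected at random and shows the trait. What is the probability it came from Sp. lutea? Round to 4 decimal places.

0.5790

Taking complements, P(trait | each) = Sp. rubra 0.165, Sp. lutea 0.41, Sp. caerulea 0.07, Sp. alba 0.016.
By Bayes' rule, posterior ∝ prior × likelihood:
  Sp. rubra: 0.39 × 0.165 = 0.06435
  Sp. lutea: 0.26 × 0.41 = 0.1066
  Sp. caerulea: 0.14 × 0.07 = 0.0098
  Sp. alba: 0.21 × 0.016 = 0.00336
Normalizing constant = 0.18411.
P(Sp. lutea | evidence) = 0.1066 / 0.18411 ≈ 0.5790.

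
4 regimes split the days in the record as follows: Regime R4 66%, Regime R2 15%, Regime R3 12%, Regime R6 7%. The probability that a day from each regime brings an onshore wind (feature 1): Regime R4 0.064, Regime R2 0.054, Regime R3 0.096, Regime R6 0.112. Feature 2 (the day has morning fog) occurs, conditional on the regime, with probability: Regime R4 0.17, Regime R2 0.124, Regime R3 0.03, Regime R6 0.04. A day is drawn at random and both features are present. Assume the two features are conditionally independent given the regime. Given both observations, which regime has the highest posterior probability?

Prior × likelihood for each hypothesis:
  Regime R4: 0.66 × 0.064 × 0.17 = 0.0071808
  Regime R2: 0.15 × 0.054 × 0.124 = 0.0010044
  Regime R3: 0.12 × 0.096 × 0.03 = 0.0003456
  Regime R6: 0.07 × 0.112 × 0.04 = 0.0003136
Total = 0.0088444.
Largest term belongs to Regime R4, so Regime R4 is most probable.

Regime R4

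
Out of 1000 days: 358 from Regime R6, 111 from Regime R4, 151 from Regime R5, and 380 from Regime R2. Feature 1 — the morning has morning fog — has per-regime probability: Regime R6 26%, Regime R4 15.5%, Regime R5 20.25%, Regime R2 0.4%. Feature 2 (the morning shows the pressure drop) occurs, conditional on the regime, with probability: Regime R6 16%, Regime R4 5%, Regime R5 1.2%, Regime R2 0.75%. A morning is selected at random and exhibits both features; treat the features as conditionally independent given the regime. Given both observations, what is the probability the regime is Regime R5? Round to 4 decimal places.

Compute prior × likelihood for every hypothesis:
  Regime R6: 0.358 × 0.26 × 0.16 = 0.0148928
  Regime R4: 0.111 × 0.155 × 0.05 = 0.00086025
  Regime R5: 0.151 × 0.2025 × 0.012 = 0.00036693
  Regime R2: 0.38 × 0.004 × 0.0075 = 0.0000114
Normalizing constant = 0.01613138.
P(Regime R5 | evidence) = 0.00036693 / 0.01613138 ≈ 0.0227.

0.0227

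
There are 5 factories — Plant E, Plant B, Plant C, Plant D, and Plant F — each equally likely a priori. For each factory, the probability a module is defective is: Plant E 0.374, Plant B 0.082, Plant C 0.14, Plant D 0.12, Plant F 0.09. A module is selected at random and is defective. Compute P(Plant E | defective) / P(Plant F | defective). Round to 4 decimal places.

With a uniform prior (1/5 each), posterior ∝ likelihood:
  Plant E: 0.374
  Plant B: 0.082
  Plant C: 0.14
  Plant D: 0.12
  Plant F: 0.09
Normalizing constant = 0.806.
The ratio is 0.374 / 0.09 (the normalizer cancels) = 4.1556.

4.1556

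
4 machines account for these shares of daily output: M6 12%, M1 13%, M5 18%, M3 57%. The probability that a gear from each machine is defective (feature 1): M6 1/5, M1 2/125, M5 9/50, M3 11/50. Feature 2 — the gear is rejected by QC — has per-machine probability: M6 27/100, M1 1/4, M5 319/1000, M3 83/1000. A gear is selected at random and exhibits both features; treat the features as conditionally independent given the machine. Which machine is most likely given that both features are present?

Unnormalized posteriors (prior × likelihood):
  M6: 0.12 × 0.2 × 0.27 = 0.00648
  M1: 0.13 × 0.016 × 0.25 = 0.00052
  M5: 0.18 × 0.18 × 0.319 = 0.0103356
  M3: 0.57 × 0.22 × 0.083 = 0.0104082
Total = 0.0277438.
Largest term belongs to M3, so M3 is most probable.

M3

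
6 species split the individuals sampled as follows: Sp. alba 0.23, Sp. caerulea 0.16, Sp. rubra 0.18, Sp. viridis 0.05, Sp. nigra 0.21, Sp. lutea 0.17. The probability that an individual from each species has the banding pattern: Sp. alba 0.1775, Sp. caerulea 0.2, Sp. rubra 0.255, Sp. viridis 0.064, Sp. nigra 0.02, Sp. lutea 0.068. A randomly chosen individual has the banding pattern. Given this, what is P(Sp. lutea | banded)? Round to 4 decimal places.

By Bayes' rule, posterior ∝ prior × likelihood:
  Sp. alba: 0.23 × 0.1775 = 0.040825
  Sp. caerulea: 0.16 × 0.2 = 0.032
  Sp. rubra: 0.18 × 0.255 = 0.0459
  Sp. viridis: 0.05 × 0.064 = 0.0032
  Sp. nigra: 0.21 × 0.02 = 0.0042
  Sp. lutea: 0.17 × 0.068 = 0.01156
Normalizing constant = 0.137685.
P(Sp. lutea | evidence) = 0.01156 / 0.137685 ≈ 0.0840.

0.0840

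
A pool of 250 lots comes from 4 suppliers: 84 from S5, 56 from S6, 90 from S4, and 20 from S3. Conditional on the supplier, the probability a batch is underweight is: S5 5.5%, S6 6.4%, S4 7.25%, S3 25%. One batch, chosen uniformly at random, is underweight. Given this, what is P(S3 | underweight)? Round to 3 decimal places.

Unnormalized posteriors (prior × likelihood):
  S5: 0.336 × 0.055 = 0.01848
  S6: 0.224 × 0.064 = 0.014336
  S4: 0.36 × 0.0725 = 0.0261
  S3: 0.08 × 0.25 = 0.02
Normalizing constant = 0.078916.
P(S3 | evidence) = 0.02 / 0.078916 ≈ 0.253.

0.253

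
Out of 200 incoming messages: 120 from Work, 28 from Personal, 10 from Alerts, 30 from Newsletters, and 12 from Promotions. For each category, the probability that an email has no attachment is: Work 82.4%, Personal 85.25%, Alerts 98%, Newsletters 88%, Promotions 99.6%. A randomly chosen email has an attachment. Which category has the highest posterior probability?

Work

Taking complements, P(attachment | each) = Work 0.176, Personal 0.1475, Alerts 0.02, Newsletters 0.12, Promotions 0.004.
Unnormalized posteriors (prior × likelihood):
  Work: 0.6 × 0.176 = 0.1056
  Personal: 0.14 × 0.1475 = 0.02065
  Alerts: 0.05 × 0.02 = 0.001
  Newsletters: 0.15 × 0.12 = 0.018
  Promotions: 0.06 × 0.004 = 0.00024
Total = 0.14549.
Largest term belongs to Work, so Work is most probable.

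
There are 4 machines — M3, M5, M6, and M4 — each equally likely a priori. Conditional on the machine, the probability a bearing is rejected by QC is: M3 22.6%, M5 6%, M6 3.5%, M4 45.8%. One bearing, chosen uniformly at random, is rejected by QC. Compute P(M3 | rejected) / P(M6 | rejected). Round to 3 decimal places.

With a uniform prior (1/4 each), posterior ∝ likelihood:
  M3: 0.226
  M5: 0.06
  M6: 0.035
  M4: 0.458
Normalizing constant = 0.779.
The ratio is 0.226 / 0.035 (the normalizer cancels) = 6.457.

6.457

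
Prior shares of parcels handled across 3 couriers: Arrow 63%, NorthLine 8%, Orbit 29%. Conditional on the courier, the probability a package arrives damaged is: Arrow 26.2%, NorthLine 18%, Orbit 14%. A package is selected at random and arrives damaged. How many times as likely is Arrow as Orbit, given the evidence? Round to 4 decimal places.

By Bayes' rule, posterior ∝ prior × likelihood:
  Arrow: 0.63 × 0.262 = 0.16506
  NorthLine: 0.08 × 0.18 = 0.0144
  Orbit: 0.29 × 0.14 = 0.0406
Sum = 0.22006.
The ratio is 0.16506 / 0.0406 (the normalizer cancels) = 4.0655.

4.0655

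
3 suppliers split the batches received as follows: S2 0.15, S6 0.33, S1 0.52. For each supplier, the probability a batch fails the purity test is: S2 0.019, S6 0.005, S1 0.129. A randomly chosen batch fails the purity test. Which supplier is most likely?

S1

Unnormalized posteriors (prior × likelihood):
  S2: 0.15 × 0.019 = 0.00285
  S6: 0.33 × 0.005 = 0.00165
  S1: 0.52 × 0.129 = 0.06708
Normalizing constant = 0.07158.
Largest term belongs to S1, so S1 is most probable.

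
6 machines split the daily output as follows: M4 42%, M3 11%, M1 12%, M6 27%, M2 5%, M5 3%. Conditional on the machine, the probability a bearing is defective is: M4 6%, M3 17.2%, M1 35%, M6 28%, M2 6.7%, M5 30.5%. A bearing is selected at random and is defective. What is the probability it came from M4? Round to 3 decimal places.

Compute prior × likelihood for every hypothesis:
  M4: 0.42 × 0.06 = 0.0252
  M3: 0.11 × 0.172 = 0.01892
  M1: 0.12 × 0.35 = 0.042
  M6: 0.27 × 0.28 = 0.0756
  M2: 0.05 × 0.067 = 0.00335
  M5: 0.03 × 0.305 = 0.00915
Total = 0.17422.
P(M4 | evidence) = 0.0252 / 0.17422 ≈ 0.145.

0.145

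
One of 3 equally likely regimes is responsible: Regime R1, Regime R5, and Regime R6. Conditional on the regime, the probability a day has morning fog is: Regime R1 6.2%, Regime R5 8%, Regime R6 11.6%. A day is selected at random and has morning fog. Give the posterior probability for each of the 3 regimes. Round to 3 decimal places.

Since the prior is uniform, the posterior is proportional to the likelihood:
  Regime R1: 0.062
  Regime R5: 0.08
  Regime R6: 0.116
Normalizing constant = 0.258.
P(Regime R1 | fog) = 0.062/0.258 ≈ 0.240
P(Regime R5 | fog) = 0.08/0.258 ≈ 0.310
P(Regime R6 | fog) = 0.116/0.258 ≈ 0.450

Regime R1 0.240, Regime R5 0.310, Regime R6 0.450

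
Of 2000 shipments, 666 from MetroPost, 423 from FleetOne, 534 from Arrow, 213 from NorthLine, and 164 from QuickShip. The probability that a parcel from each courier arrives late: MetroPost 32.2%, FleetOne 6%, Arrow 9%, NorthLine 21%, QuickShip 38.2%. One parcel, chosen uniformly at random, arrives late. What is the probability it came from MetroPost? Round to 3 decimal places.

By Bayes' rule, posterior ∝ prior × likelihood:
  MetroPost: 0.333 × 0.322 = 0.107226
  FleetOne: 0.2115 × 0.06 = 0.01269
  Arrow: 0.267 × 0.09 = 0.02403
  NorthLine: 0.1065 × 0.21 = 0.022365
  QuickShip: 0.082 × 0.382 = 0.031324
Normalizing constant = 0.197635.
P(MetroPost | evidence) = 0.107226 / 0.197635 ≈ 0.543.

0.543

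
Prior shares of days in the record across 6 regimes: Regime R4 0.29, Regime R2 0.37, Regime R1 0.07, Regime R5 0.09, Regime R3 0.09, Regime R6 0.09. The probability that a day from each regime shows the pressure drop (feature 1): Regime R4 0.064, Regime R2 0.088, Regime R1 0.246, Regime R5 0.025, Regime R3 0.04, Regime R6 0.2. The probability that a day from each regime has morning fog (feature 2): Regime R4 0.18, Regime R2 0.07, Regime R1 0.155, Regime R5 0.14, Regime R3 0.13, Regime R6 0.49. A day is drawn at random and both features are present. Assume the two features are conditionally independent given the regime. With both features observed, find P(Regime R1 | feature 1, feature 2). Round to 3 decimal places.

By Bayes' rule, posterior ∝ prior × likelihood:
  Regime R4: 0.29 × 0.064 × 0.18 = 0.0033408
  Regime R2: 0.37 × 0.088 × 0.07 = 0.0022792
  Regime R1: 0.07 × 0.246 × 0.155 = 0.0026691
  Regime R5: 0.09 × 0.025 × 0.14 = 0.000315
  Regime R3: 0.09 × 0.04 × 0.13 = 0.000468
  Regime R6: 0.09 × 0.2 × 0.49 = 0.00882
Total = 0.0178921.
P(Regime R1 | evidence) = 0.0026691 / 0.0178921 ≈ 0.149.

0.149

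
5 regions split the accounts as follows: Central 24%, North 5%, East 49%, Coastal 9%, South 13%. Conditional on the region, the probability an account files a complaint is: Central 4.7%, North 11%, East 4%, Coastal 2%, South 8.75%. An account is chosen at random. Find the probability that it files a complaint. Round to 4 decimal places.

0.0496

Prior × likelihood for each hypothesis:
  Central: 0.24 × 0.047 = 0.01128
  North: 0.05 × 0.11 = 0.0055
  East: 0.49 × 0.04 = 0.0196
  Coastal: 0.09 × 0.02 = 0.0018
  South: 0.13 × 0.0875 = 0.011375
P(complaint) = 0.01128 + 0.0055 + 0.0196 + 0.0018 + 0.011375 = 0.049555 → 0.0496.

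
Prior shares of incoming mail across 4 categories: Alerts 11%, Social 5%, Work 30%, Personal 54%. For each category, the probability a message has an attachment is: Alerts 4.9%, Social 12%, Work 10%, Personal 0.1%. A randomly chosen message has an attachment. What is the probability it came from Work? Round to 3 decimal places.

By Bayes' rule, posterior ∝ prior × likelihood:
  Alerts: 0.11 × 0.049 = 0.00539
  Social: 0.05 × 0.12 = 0.006
  Work: 0.3 × 0.1 = 0.03
  Personal: 0.54 × 0.001 = 0.00054
Sum = 0.04193.
P(Work | evidence) = 0.03 / 0.04193 ≈ 0.715.

0.715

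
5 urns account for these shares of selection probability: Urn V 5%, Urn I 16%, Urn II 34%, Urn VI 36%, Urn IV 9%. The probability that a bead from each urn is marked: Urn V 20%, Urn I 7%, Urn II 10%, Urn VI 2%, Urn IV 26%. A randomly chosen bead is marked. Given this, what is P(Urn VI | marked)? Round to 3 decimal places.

0.084

Unnormalized posteriors (prior × likelihood):
  Urn V: 0.05 × 0.2 = 0.01
  Urn I: 0.16 × 0.07 = 0.0112
  Urn II: 0.34 × 0.1 = 0.034
  Urn VI: 0.36 × 0.02 = 0.0072
  Urn IV: 0.09 × 0.26 = 0.0234
Sum = 0.0858.
P(Urn VI | evidence) = 0.0072 / 0.0858 ≈ 0.084.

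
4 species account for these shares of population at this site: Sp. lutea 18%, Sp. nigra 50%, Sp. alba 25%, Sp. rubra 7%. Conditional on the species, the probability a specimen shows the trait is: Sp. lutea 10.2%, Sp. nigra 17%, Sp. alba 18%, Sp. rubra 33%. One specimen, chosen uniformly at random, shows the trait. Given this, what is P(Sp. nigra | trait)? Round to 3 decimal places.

Prior × likelihood for each hypothesis:
  Sp. lutea: 0.18 × 0.102 = 0.01836
  Sp. nigra: 0.5 × 0.17 = 0.085
  Sp. alba: 0.25 × 0.18 = 0.045
  Sp. rubra: 0.07 × 0.33 = 0.0231
Sum = 0.17146.
P(Sp. nigra | evidence) = 0.085 / 0.17146 ≈ 0.496.

0.496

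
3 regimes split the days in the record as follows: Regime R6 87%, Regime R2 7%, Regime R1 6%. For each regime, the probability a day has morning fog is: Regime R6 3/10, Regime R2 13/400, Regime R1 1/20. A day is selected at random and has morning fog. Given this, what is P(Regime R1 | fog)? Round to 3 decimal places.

0.011

Prior × likelihood for each hypothesis:
  Regime R6: 0.87 × 0.3 = 0.261
  Regime R2: 0.07 × 0.0325 = 0.002275
  Regime R1: 0.06 × 0.05 = 0.003
Total = 0.266275.
P(Regime R1 | evidence) = 0.003 / 0.266275 ≈ 0.011.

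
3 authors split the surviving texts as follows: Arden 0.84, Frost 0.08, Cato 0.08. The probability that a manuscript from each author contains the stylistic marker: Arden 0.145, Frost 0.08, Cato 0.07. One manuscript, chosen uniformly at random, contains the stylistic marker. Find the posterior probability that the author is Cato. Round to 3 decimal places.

0.042

Unnormalized posteriors (prior × likelihood):
  Arden: 0.84 × 0.145 = 0.1218
  Frost: 0.08 × 0.08 = 0.0064
  Cato: 0.08 × 0.07 = 0.0056
Sum = 0.1338.
P(Cato | evidence) = 0.0056 / 0.1338 ≈ 0.042.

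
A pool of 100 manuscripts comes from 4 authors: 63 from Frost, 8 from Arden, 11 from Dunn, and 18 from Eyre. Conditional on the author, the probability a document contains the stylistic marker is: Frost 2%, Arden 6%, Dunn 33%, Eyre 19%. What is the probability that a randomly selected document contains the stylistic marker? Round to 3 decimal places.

Compute prior × likelihood for every hypothesis:
  Frost: 0.63 × 0.02 = 0.0126
  Arden: 0.08 × 0.06 = 0.0048
  Dunn: 0.11 × 0.33 = 0.0363
  Eyre: 0.18 × 0.19 = 0.0342
P(marker) = 0.0126 + 0.0048 + 0.0363 + 0.0342 = 0.0879 → 0.088.

0.088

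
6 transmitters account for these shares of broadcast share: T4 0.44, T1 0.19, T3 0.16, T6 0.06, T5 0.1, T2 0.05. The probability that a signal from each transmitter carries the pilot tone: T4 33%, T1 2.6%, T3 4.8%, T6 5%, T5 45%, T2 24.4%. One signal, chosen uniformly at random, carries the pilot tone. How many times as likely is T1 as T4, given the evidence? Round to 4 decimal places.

0.0340

Prior × likelihood for each hypothesis:
  T4: 0.44 × 0.33 = 0.1452
  T1: 0.19 × 0.026 = 0.00494
  T3: 0.16 × 0.048 = 0.00768
  T6: 0.06 × 0.05 = 0.003
  T5: 0.1 × 0.45 = 0.045
  T2: 0.05 × 0.244 = 0.0122
Sum = 0.21802.
The ratio is 0.00494 / 0.1452 (the normalizer cancels) = 0.0340.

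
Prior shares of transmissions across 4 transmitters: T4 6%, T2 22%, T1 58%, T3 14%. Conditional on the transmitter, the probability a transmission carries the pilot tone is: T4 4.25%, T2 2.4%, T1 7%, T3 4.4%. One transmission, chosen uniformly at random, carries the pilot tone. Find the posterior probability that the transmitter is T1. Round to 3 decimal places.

0.744

Prior × likelihood for each hypothesis:
  T4: 0.06 × 0.0425 = 0.00255
  T2: 0.22 × 0.024 = 0.00528
  T1: 0.58 × 0.07 = 0.0406
  T3: 0.14 × 0.044 = 0.00616
Sum = 0.05459.
P(T1 | evidence) = 0.0406 / 0.05459 ≈ 0.744.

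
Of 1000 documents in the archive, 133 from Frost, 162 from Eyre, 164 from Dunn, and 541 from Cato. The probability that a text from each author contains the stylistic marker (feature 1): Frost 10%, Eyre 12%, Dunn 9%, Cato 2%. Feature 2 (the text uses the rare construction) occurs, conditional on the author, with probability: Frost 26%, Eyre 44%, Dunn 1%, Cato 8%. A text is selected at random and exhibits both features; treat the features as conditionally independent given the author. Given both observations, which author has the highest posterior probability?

Compute prior × likelihood for every hypothesis:
  Frost: 0.133 × 0.1 × 0.26 = 0.003458
  Eyre: 0.162 × 0.12 × 0.44 = 0.0085536
  Dunn: 0.164 × 0.09 × 0.01 = 0.0001476
  Cato: 0.541 × 0.02 × 0.08 = 0.0008656
Sum = 0.0130248.
Largest term belongs to Eyre, so Eyre is most probable.

Eyre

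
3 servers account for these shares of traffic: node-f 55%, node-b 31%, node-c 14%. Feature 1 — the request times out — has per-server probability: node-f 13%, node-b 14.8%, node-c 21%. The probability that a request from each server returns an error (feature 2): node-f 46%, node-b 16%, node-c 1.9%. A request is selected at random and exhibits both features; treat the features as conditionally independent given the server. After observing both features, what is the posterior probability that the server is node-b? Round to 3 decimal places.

Compute prior × likelihood for every hypothesis:
  node-f: 0.55 × 0.13 × 0.46 = 0.03289
  node-b: 0.31 × 0.148 × 0.16 = 0.0073408
  node-c: 0.14 × 0.21 × 0.019 = 0.0005586
Total = 0.0407894.
P(node-b | evidence) = 0.0073408 / 0.0407894 ≈ 0.180.

0.180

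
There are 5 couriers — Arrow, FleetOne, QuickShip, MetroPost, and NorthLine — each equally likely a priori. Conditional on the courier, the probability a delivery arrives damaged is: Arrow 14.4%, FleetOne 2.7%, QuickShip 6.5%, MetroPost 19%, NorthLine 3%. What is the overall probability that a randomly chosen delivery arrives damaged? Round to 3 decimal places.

Since the prior is uniform, the posterior is proportional to the likelihood:
  Arrow: 0.144
  FleetOne: 0.027
  QuickShip: 0.065
  MetroPost: 0.19
  NorthLine: 0.03
P(damaged) = (1/5) × (0.144 + 0.027 + 0.065 + 0.19 + 0.03) = 0.456/5 ≈ 0.091.

0.091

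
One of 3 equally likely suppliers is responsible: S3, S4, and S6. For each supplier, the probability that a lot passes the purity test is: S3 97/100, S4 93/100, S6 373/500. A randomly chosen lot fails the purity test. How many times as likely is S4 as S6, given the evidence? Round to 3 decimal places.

Taking complements, P(off-spec | each) = S3 0.03, S4 0.07, S6 0.254.
Since the prior is uniform, the posterior is proportional to the likelihood:
  S3: 0.03
  S4: 0.07
  S6: 0.254
Total = 0.354.
The ratio is 0.07 / 0.254 (the normalizer cancels) = 0.276.

0.276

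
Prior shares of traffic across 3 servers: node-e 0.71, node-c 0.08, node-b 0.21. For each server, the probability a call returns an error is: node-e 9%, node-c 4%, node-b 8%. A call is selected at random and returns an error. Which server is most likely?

Prior × likelihood for each hypothesis:
  node-e: 0.71 × 0.09 = 0.0639
  node-c: 0.08 × 0.04 = 0.0032
  node-b: 0.21 × 0.08 = 0.0168
Normalizing constant = 0.0839.
Largest term belongs to node-e, so node-e is most probable.

node-e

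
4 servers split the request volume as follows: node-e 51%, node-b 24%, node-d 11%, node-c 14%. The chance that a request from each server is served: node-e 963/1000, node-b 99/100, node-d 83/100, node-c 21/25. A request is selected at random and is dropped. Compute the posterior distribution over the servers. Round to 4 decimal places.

node-e 0.3025, node-b 0.0385, node-d 0.2998, node-c 0.3591

Taking complements, P(dropped | each) = node-e 0.037, node-b 0.01, node-d 0.17, node-c 0.16.
By Bayes' rule, posterior ∝ prior × likelihood:
  node-e: 0.51 × 0.037 = 0.01887
  node-b: 0.24 × 0.01 = 0.0024
  node-d: 0.11 × 0.17 = 0.0187
  node-c: 0.14 × 0.16 = 0.0224
Total = 0.06237.
P(node-e | dropped) = 0.01887/0.06237 ≈ 0.3025
P(node-b | dropped) = 0.0024/0.06237 ≈ 0.0385
P(node-d | dropped) = 0.0187/0.06237 ≈ 0.2998
P(node-c | dropped) = 0.0224/0.06237 ≈ 0.3591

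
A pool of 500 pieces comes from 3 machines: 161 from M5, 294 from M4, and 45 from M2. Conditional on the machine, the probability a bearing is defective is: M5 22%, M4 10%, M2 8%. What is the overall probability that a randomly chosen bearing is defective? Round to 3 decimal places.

By Bayes' rule, posterior ∝ prior × likelihood:
  M5: 0.322 × 0.22 = 0.07084
  M4: 0.588 × 0.1 = 0.0588
  M2: 0.09 × 0.08 = 0.0072
P(defective) = 0.07084 + 0.0588 + 0.0072 = 0.13684 → 0.137.

0.137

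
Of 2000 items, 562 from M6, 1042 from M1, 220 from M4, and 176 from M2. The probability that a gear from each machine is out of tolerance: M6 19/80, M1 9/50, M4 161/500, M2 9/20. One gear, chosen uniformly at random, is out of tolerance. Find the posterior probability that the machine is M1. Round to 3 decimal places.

Compute prior × likelihood for every hypothesis:
  M6: 0.281 × 0.2375 = 0.0667375
  M1: 0.521 × 0.18 = 0.09378
  M4: 0.11 × 0.322 = 0.03542
  M2: 0.088 × 0.45 = 0.0396
Normalizing constant = 0.2355375.
P(M1 | evidence) = 0.09378 / 0.2355375 ≈ 0.398.

0.398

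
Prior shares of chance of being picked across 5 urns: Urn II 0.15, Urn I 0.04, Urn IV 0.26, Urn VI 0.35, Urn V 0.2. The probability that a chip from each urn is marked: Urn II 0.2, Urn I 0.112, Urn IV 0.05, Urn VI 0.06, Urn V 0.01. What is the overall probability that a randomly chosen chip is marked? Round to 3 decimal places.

0.070

Unnormalized posteriors (prior × likelihood):
  Urn II: 0.15 × 0.2 = 0.03
  Urn I: 0.04 × 0.112 = 0.00448
  Urn IV: 0.26 × 0.05 = 0.013
  Urn VI: 0.35 × 0.06 = 0.021
  Urn V: 0.2 × 0.01 = 0.002
P(marked) = 0.03 + 0.00448 + 0.013 + 0.021 + 0.002 = 0.07048 → 0.070.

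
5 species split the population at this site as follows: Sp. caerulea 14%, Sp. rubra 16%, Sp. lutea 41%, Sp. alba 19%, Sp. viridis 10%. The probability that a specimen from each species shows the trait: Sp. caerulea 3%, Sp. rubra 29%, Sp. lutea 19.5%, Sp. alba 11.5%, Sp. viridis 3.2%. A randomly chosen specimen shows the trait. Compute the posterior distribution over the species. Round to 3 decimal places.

By Bayes' rule, posterior ∝ prior × likelihood:
  Sp. caerulea: 0.14 × 0.03 = 0.0042
  Sp. rubra: 0.16 × 0.29 = 0.0464
  Sp. lutea: 0.41 × 0.195 = 0.07995
  Sp. alba: 0.19 × 0.115 = 0.02185
  Sp. viridis: 0.1 × 0.032 = 0.0032
Total = 0.1556.
P(Sp. caerulea | trait) = 0.0042/0.1556 ≈ 0.027
P(Sp. rubra | trait) = 0.0464/0.1556 ≈ 0.298
P(Sp. lutea | trait) = 0.07995/0.1556 ≈ 0.514
P(Sp. alba | trait) = 0.02185/0.1556 ≈ 0.140
P(Sp. viridis | trait) = 0.0032/0.1556 ≈ 0.021
(Check: 0.027+0.298+0.514+0.140+0.021 = 1.000.)

Sp. caerulea 0.027, Sp. rubra 0.298, Sp. lutea 0.514, Sp. alba 0.140, Sp. viridis 0.021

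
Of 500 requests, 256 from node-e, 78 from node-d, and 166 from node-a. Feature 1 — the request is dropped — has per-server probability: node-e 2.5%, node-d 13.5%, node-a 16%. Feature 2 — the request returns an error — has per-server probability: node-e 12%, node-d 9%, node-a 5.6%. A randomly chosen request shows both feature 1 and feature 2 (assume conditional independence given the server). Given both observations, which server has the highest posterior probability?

node-a

Compute prior × likelihood for every hypothesis:
  node-e: 0.512 × 0.025 × 0.12 = 0.001536
  node-d: 0.156 × 0.135 × 0.09 = 0.0018954
  node-a: 0.332 × 0.16 × 0.056 = 0.00297472
Total = 0.00640612.
Largest term belongs to node-a, so node-a is most probable.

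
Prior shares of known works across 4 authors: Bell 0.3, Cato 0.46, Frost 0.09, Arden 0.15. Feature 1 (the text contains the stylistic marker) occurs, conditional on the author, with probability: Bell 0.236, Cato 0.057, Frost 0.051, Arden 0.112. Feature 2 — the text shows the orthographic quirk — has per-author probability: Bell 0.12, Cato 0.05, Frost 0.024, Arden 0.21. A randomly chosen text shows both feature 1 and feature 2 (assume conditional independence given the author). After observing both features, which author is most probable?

Bell

Compute prior × likelihood for every hypothesis:
  Bell: 0.3 × 0.236 × 0.12 = 0.008496
  Cato: 0.46 × 0.057 × 0.05 = 0.001311
  Frost: 0.09 × 0.051 × 0.024 = 0.00011016
  Arden: 0.15 × 0.112 × 0.21 = 0.003528
Normalizing constant = 0.01344516.
Largest term belongs to Bell, so Bell is most probable.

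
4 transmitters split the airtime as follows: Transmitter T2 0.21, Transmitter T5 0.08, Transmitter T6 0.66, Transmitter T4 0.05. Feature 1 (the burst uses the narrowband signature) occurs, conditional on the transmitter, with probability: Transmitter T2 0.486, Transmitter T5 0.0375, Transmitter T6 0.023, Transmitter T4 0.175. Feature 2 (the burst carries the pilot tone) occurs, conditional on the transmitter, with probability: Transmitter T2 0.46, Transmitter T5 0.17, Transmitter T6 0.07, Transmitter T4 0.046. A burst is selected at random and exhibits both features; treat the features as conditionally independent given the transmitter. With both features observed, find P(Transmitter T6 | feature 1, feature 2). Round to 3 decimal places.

Prior × likelihood for each hypothesis:
  Transmitter T2: 0.21 × 0.486 × 0.46 = 0.0469476
  Transmitter T5: 0.08 × 0.0375 × 0.17 = 0.00051
  Transmitter T6: 0.66 × 0.023 × 0.07 = 0.0010626
  Transmitter T4: 0.05 × 0.175 × 0.046 = 0.0004025
Normalizing constant = 0.0489227.
P(Transmitter T6 | evidence) = 0.0010626 / 0.0489227 ≈ 0.022.

0.022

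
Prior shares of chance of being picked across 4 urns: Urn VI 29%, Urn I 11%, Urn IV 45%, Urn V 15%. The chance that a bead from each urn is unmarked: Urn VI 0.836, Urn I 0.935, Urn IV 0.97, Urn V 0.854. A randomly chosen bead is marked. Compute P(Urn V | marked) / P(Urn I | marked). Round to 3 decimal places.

3.063

Taking complements, P(marked | each) = Urn VI 0.164, Urn I 0.065, Urn IV 0.03, Urn V 0.146.
Unnormalized posteriors (prior × likelihood):
  Urn VI: 0.29 × 0.164 = 0.04756
  Urn I: 0.11 × 0.065 = 0.00715
  Urn IV: 0.45 × 0.03 = 0.0135
  Urn V: 0.15 × 0.146 = 0.0219
Normalizing constant = 0.09011.
The ratio is 0.0219 / 0.00715 (the normalizer cancels) = 3.063.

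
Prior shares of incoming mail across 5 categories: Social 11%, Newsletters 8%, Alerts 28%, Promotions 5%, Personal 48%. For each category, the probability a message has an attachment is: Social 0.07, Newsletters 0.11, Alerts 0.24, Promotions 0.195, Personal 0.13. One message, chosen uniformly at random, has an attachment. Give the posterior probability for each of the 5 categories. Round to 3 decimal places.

Compute prior × likelihood for every hypothesis:
  Social: 0.11 × 0.07 = 0.0077
  Newsletters: 0.08 × 0.11 = 0.0088
  Alerts: 0.28 × 0.24 = 0.0672
  Promotions: 0.05 × 0.195 = 0.00975
  Personal: 0.48 × 0.13 = 0.0624
Total = 0.15585.
P(Social | attachment) = 0.0077/0.15585 ≈ 0.049
P(Newsletters | attachment) = 0.0088/0.15585 ≈ 0.056
P(Alerts | attachment) = 0.0672/0.15585 ≈ 0.431
P(Promotions | attachment) = 0.00975/0.15585 ≈ 0.063
P(Personal | attachment) = 0.0624/0.15585 ≈ 0.400

Social 0.049, Newsletters 0.056, Alerts 0.431, Promotions 0.063, Personal 0.400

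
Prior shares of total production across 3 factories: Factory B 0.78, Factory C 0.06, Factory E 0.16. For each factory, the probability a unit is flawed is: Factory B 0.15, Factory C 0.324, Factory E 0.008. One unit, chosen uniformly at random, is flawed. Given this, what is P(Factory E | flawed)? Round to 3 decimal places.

Compute prior × likelihood for every hypothesis:
  Factory B: 0.78 × 0.15 = 0.117
  Factory C: 0.06 × 0.324 = 0.01944
  Factory E: 0.16 × 0.008 = 0.00128
Total = 0.13772.
P(Factory E | evidence) = 0.00128 / 0.13772 ≈ 0.009.

0.009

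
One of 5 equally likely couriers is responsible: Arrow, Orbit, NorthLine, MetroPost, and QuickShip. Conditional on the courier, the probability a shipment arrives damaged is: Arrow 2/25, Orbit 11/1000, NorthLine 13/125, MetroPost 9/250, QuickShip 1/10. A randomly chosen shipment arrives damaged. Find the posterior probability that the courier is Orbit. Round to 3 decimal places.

Since the prior is uniform, the posterior is proportional to the likelihood:
  Arrow: 0.08
  Orbit: 0.011
  NorthLine: 0.104
  MetroPost: 0.036
  QuickShip: 0.1
Normalizing constant = 0.331.
P(Orbit | evidence) = 0.011 / 0.331 ≈ 0.033.

0.033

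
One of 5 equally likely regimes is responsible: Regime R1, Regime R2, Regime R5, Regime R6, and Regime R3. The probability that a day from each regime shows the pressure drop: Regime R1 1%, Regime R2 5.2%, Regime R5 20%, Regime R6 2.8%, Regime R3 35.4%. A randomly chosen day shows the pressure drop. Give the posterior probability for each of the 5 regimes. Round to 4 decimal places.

Regime R1 0.0155, Regime R2 0.0807, Regime R5 0.3106, Regime R6 0.0435, Regime R3 0.5497

With a uniform prior (1/5 each), posterior ∝ likelihood:
  Regime R1: 0.01
  Regime R2: 0.052
  Regime R5: 0.2
  Regime R6: 0.028
  Regime R3: 0.354
Normalizing constant = 0.644.
P(Regime R1 | drop) = 0.01/0.644 ≈ 0.0155
P(Regime R2 | drop) = 0.052/0.644 ≈ 0.0807
P(Regime R5 | drop) = 0.2/0.644 ≈ 0.3106
P(Regime R6 | drop) = 0.028/0.644 ≈ 0.0435
P(Regime R3 | drop) = 0.354/0.644 ≈ 0.5497
(Check: 0.0155+0.0807+0.3106+0.0435+0.5497 = 1.0000.)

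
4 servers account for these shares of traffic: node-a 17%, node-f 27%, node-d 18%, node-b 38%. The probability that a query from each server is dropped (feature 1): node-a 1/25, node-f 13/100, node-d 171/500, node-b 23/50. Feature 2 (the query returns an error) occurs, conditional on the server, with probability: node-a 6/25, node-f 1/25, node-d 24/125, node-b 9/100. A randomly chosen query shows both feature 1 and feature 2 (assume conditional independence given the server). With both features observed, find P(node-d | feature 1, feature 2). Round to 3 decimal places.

By Bayes' rule, posterior ∝ prior × likelihood:
  node-a: 0.17 × 0.04 × 0.24 = 0.001632
  node-f: 0.27 × 0.13 × 0.04 = 0.001404
  node-d: 0.18 × 0.342 × 0.192 = 0.01181952
  node-b: 0.38 × 0.46 × 0.09 = 0.015732
Sum = 0.03058752.
P(node-d | evidence) = 0.01181952 / 0.03058752 ≈ 0.386.

0.386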